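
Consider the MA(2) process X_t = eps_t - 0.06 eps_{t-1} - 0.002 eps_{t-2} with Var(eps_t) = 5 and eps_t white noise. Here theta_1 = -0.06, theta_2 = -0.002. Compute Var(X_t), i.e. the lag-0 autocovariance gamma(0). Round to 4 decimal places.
\gamma(0) = 5.0180

For an MA(q) process X_t = eps_t + sum_i theta_i eps_{t-i} with
Var(eps_t) = sigma^2, the variance is
  gamma(0) = sigma^2 * (1 + sum_i theta_i^2).
  sum_i theta_i^2 = (-0.06)^2 + (-0.002)^2 = 0.0036 + 0.000004 = 0.003604.
  gamma(0) = 5 * (1 + 0.003604) = 5 * 1.003604 = 5.01802, which rounds to 5.0180.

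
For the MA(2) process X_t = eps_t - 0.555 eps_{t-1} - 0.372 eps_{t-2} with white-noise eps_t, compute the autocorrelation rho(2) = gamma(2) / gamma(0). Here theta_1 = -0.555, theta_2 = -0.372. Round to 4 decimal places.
\rho(2) = -0.2572

For an MA(q) process with theta_0 = 1, the autocovariance is
  gamma(k) = sigma^2 * sum_{i=0..q-k} theta_i * theta_{i+k},
and rho(k) = gamma(k) / gamma(0). Sigma^2 cancels.
  numerator   = (1)*(-0.372) = -0.372.
  denominator = (1)^2 + (-0.555)^2 + (-0.372)^2 = 1.446409.
  rho(2) = -0.372 / 1.446409 = -0.2572.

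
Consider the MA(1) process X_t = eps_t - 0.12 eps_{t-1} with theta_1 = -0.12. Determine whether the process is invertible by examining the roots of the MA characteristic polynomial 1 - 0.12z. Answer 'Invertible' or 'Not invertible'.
\text{Invertible}

The MA(q) characteristic polynomial is P(z) = 1 - 0.12z.
Invertibility requires all roots to lie outside the unit circle, i.e. |z| > 1 for every root.
This is linear in z: 1 + (-0.12) z = 0  =>  z = -1/(-0.12) = 8.333333,  |z| = 8.333333.
Moduli of all roots: 8.3333.
All moduli strictly greater than 1? Yes.
Verdict: Invertible.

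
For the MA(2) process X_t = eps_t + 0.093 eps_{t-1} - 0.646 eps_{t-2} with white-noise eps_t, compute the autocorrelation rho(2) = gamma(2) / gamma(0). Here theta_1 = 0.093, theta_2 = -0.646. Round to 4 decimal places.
\rho(2) = -0.4530

For an MA(q) process with theta_0 = 1, the autocovariance is
  gamma(k) = sigma^2 * sum_{i=0..q-k} theta_i * theta_{i+k},
and rho(k) = gamma(k) / gamma(0). Sigma^2 cancels.
  numerator   = (1)*(-0.646) = -0.646.
  denominator = (1)^2 + (0.093)^2 + (-0.646)^2 = 1.425965.
  rho(2) = -0.646 / 1.425965 = -0.4530.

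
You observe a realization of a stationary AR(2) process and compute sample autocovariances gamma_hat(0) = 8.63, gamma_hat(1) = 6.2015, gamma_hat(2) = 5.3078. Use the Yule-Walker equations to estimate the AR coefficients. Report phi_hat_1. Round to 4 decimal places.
\hat\phi_{1} = 0.5720

The Yule-Walker equations for an AR(p) process read, in matrix form,
  Gamma_p phi = r_p,   with   (Gamma_p)_{ij} = gamma(|i - j|),
                       (r_p)_i = gamma(i),   i,j = 1..p.
Substitute the sample gammas (Toeplitz matrix and right-hand side of size 2):
  Gamma_p = [[8.63, 6.2015], [6.2015, 8.63]]
  r_p     = [6.2015, 5.3078]
Written out:
  8.63 phi_1 + 6.2015 phi_2 = 6.2015
  6.2015 phi_1 + 8.63 phi_2 = 5.3078
Solve by Cramer's rule:
  det = gamma(0)^2 - gamma(1)^2 = (8.63)^2 - (6.2015)^2 = 74.4769 - 38.45860225 = 36.01829775
  phi_hat_1 = [gamma(1) gamma(0) - gamma(1) gamma(2)] / det = [(6.2015)(8.63) - (6.2015)(5.3078)] / 36.01829775 = 20.6026233 / 36.01829775 = 0.572
  phi_hat_2 = [gamma(0) gamma(2) - gamma(1)^2] / det = [(8.63)(5.3078) - (6.2015)^2] / 36.01829775 = 7.34771175 / 36.01829775 = 0.204
So phi_hat = [0.5720, 0.2040].
Therefore phi_hat_1 = 0.5720.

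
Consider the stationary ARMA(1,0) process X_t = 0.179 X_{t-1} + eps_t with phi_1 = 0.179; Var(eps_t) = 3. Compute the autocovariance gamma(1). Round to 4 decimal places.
\gamma(1) = 0.5548

Multiply the model equation by X_{t-k} and take expectations. With theta_0 = psi_0 = 1 and psi_j the MA(infinity) weights, this gives
  gamma(k) - sum_i phi_i gamma(k-i) = c_k,
  c_k = sigma^2 * sum_{j=k..q} theta_j psi_{j-k}   (c_k = 0 for k > q),
using gamma(-m) = gamma(m).
Pure AR (q = 0): c_0 = sigma^2 = 3, c_k = 0 for k >= 1.
Equations for k = 0 and k = 1 (AR order 1):
  gamma(0) = phi_1 gamma(1) + c_0
  gamma(1) = phi_1 gamma(0) + c_1
Substituting the second into the first: gamma(0) (1 - phi_1^2) = c_0 + phi_1 c_1, so
  gamma(0) = c_0 / (1 - phi_1^2) = 3 / (1 - (0.179)^2) = 3 / 0.967959 = 3.099305.
  gamma(1) = phi_1 gamma(0) = (0.179)(3.099305) = 0.554776.
Therefore gamma(1) = 0.5548 (to 4 decimal places).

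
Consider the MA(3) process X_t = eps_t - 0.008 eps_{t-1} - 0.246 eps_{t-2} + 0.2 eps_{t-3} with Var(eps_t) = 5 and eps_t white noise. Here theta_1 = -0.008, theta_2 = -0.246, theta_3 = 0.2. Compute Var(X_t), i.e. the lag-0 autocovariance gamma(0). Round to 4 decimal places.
\gamma(0) = 5.5029

For an MA(q) process X_t = eps_t + sum_i theta_i eps_{t-i} with
Var(eps_t) = sigma^2, the variance is
  gamma(0) = sigma^2 * (1 + sum_i theta_i^2).
  sum_i theta_i^2 = (-0.008)^2 + (-0.246)^2 + (0.2)^2 = 0.000064 + 0.060516 + 0.04 = 0.10058.
  gamma(0) = 5 * (1 + 0.10058) = 5 * 1.10058 = 5.5029.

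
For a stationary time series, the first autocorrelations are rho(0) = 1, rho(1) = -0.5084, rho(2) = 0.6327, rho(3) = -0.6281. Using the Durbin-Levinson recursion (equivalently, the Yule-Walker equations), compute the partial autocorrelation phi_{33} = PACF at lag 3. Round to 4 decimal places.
\phi_{33} = -0.3839

The PACF at lag k is phi_{kk}, the last component of the solution
to the Yule-Walker system G_k phi = r_k where
  (G_k)_{ij} = rho(|i - j|), (r_k)_i = rho(i), i,j = 1..k.
Equivalently, Durbin-Levinson gives phi_{kk} iteratively:
  phi_{11} = rho(1)
  phi_{kk} = [rho(k) - sum_{j=1..k-1} phi_{k-1,j} rho(k-j)]
            / [1 - sum_{j=1..k-1} phi_{k-1,j} rho(j)],
  phi_{k,j} = phi_{k-1,j} - phi_{kk} phi_{k-1,k-j},  j = 1..k-1.
Step k = 1:
  phi_11 = rho(1) = -0.5084.
Step k = 2:
  phi_22 = [rho(2) - phi_11 rho(1)] / [1 - phi_11 rho(1)] = [0.6327 - (-0.5084)(-0.5084)] / [1 - (-0.5084)(-0.5084)]
         = 0.37422944 / 0.74152944 = 0.504672.
  Update: phi_21 = phi_11 - phi_22 phi_11 = -0.5084 - (0.504672)(-0.5084) = -0.251825.
Step k = 3:
  phi_33 = [rho(3) - phi_21 rho(2) - phi_22 rho(1)] / [1 - phi_21 rho(1) - phi_22 rho(2)]
    numerator   = -0.6281 - (-0.251825)(0.6327) - (0.504672)(-0.5084) = -0.21219516
    denominator = 1 - (-0.251825)(-0.5084) - (0.504672)(0.6327) = 0.55266617
  phi_33 = -0.21219516 / 0.55266617 = -0.3839.
Therefore phi_{33} = -0.3839.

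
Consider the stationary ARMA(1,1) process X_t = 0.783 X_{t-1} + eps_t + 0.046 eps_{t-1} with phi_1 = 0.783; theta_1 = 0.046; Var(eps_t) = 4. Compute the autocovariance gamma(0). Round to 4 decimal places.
\gamma(0) = 11.1049

Multiply the model equation by X_{t-k} and take expectations. With theta_0 = psi_0 = 1 and psi_j the MA(infinity) weights, this gives
  gamma(k) - sum_i phi_i gamma(k-i) = c_k,
  c_k = sigma^2 * sum_{j=k..q} theta_j psi_{j-k}   (c_k = 0 for k > q),
using gamma(-m) = gamma(m).
psi-weights needed (psi_j = theta_j + sum_i phi_i psi_{j-i}):
  psi_1 = theta_1 + phi_1 = 0.046 + (0.783) = 0.829
Right-hand sides:
  c_0 = sigma^2 (1 + theta_1 psi_1) = 4 * (1 + (0.046)(0.829)) = 4 * 1.038134 = 4.152536
  c_1 = sigma^2 theta_1 = 4 * (0.046) = 0.184
  c_2 = 0
Equations for k = 0 and k = 1 (AR order 1):
  gamma(0) = phi_1 gamma(1) + c_0
  gamma(1) = phi_1 gamma(0) + c_1
Substituting the second into the first: gamma(0) (1 - phi_1^2) = c_0 + phi_1 c_1, so
  gamma(0) = (c_0 + phi_1 c_1) / (1 - phi_1^2) = (4.152536 + (0.783)(0.184)) / (1 - (0.783)^2) = 4.296608 / 0.386911 = 11.1049.
Therefore gamma(0) = 11.1049 (to 4 decimal places).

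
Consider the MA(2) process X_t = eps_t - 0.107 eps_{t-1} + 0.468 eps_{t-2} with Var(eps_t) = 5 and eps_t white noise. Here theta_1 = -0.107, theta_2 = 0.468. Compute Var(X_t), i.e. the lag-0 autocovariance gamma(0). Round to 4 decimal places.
\gamma(0) = 6.1524

For an MA(q) process X_t = eps_t + sum_i theta_i eps_{t-i} with
Var(eps_t) = sigma^2, the variance is
  gamma(0) = sigma^2 * (1 + sum_i theta_i^2).
  sum_i theta_i^2 = (-0.107)^2 + (0.468)^2 = 0.011449 + 0.219024 = 0.230473.
  gamma(0) = 5 * (1 + 0.230473) = 5 * 1.230473 = 6.152365, which rounds to 6.1524.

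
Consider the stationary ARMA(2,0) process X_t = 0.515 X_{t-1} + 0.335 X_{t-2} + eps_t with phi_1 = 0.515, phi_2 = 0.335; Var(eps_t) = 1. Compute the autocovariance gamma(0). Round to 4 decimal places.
\gamma(0) = 2.8143

Multiply the model equation by X_{t-k} and take expectations. With theta_0 = psi_0 = 1 and psi_j the MA(infinity) weights, this gives
  gamma(k) - sum_i phi_i gamma(k-i) = c_k,
  c_k = sigma^2 * sum_{j=k..q} theta_j psi_{j-k}   (c_k = 0 for k > q),
using gamma(-m) = gamma(m).
Pure AR (q = 0): c_0 = sigma^2 = 1, c_k = 0 for k >= 1.
Equations for k = 0, 1, 2 (AR order 2, c_2 = 0):
  (E0) gamma(0) = phi_1 gamma(1) + phi_2 gamma(2) + c_0
  (E1) gamma(1) = phi_1 gamma(0) + phi_2 gamma(1) + c_1
  (E2) gamma(2) = phi_1 gamma(1) + phi_2 gamma(0)
From (E1): gamma(1) = A gamma(0) + B with
  A = phi_1 / (1 - phi_2) = 0.515 / 0.665 = 0.774436,   B = c_1 / (1 - phi_2) = 0 / 0.665 = 0.
Insert (E2) into (E0): gamma(0) (1 - phi_2^2) = phi_1 (1 + phi_2) gamma(1) + c_0.
  phi_1 (1 + phi_2) = (0.515)(1.335) = 0.687525,   1 - phi_2^2 = 0.887775.
Replace gamma(1) by A gamma(0) + B and collect gamma(0):
  gamma(0) [0.887775 - (0.687525)(0.774436)] = c_0 = 1
  gamma(0) * 0.355331 = 1
  gamma(0) = 1 / 0.355331 = 2.814279.
Therefore gamma(0) = 2.8143 (to 4 decimal places).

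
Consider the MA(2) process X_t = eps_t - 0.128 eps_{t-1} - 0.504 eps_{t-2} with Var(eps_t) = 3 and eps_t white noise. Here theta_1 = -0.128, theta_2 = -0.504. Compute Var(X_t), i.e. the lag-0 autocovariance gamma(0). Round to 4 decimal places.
\gamma(0) = 3.8112

For an MA(q) process X_t = eps_t + sum_i theta_i eps_{t-i} with
Var(eps_t) = sigma^2, the variance is
  gamma(0) = sigma^2 * (1 + sum_i theta_i^2).
  sum_i theta_i^2 = (-0.128)^2 + (-0.504)^2 = 0.016384 + 0.254016 = 0.2704.
  gamma(0) = 3 * (1 + 0.2704) = 3 * 1.2704 = 3.8112.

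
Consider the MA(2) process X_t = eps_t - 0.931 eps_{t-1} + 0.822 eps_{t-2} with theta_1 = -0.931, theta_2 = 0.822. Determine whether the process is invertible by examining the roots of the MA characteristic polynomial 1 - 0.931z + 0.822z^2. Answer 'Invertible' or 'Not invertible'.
\text{Invertible}

The MA(q) characteristic polynomial is P(z) = 1 - 0.931z + 0.822z^2.
Invertibility requires all roots to lie outside the unit circle, i.e. |z| > 1 for every root.
Set 1 + (-0.931) z + (0.822) z^2 = 0, i.e. a z^2 + b z + c = 0 with a = 0.822, b = -0.931, c = 1.
Discriminant D = b^2 - 4ac = (-0.931)^2 - 4*(0.822)*1 = 0.866761 - (3.288) = -2.421239.
D < 0, so the roots are the complex-conjugate pair z = (-b +/- i sqrt(-D)) / (2a) = 0.5663 +/- 0.9465i.
For a conjugate pair |z|^2 = z * conj(z) = (product of roots) = c/a = 1/(0.822) = 1.216545, so |z| = sqrt(1.216545) = 1.103 for both roots.
Moduli of all roots: 1.1030, 1.1030.
All moduli strictly greater than 1? Yes.
Verdict: Invertible.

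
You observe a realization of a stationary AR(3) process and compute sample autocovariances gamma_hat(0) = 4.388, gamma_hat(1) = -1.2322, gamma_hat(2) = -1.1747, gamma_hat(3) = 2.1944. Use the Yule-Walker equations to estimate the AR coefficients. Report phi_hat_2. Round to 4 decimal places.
\hat\phi_{2} = -0.2340

The Yule-Walker equations for an AR(p) process read, in matrix form,
  Gamma_p phi = r_p,   with   (Gamma_p)_{ij} = gamma(|i - j|),
                       (r_p)_i = gamma(i),   i,j = 1..p.
Substitute the sample gammas (Toeplitz matrix and right-hand side of size 3):
  Gamma_p = [[4.388, -1.2322, -1.1747], [-1.2322, 4.388, -1.2322], [-1.1747, -1.2322, 4.388]]
  r_p     = [-1.2322, -1.1747, 2.1944]
Written out (R1..R3):
  (R1) 4.388 phi_1 - 1.2322 phi_2 - 1.1747 phi_3 = -1.2322
  (R2) -1.2322 phi_1 + 4.388 phi_2 - 1.2322 phi_3 = -1.1747
  (R3) -1.1747 phi_1 - 1.2322 phi_2 + 4.388 phi_3 = 2.1944
Gaussian elimination:
  R2 <- R2 - (-1.2322/4.388) R1 = R2 - (-0.280811) R1:  4.041984 phi_2 - 1.562069 phi_3 = -1.520716
  R3 <- R3 - (-1.1747/4.388) R1 = R3 - (-0.267707) R1:  -1.562069 phi_2 + 4.073524 phi_3 = 1.864531
  R3 <- R3 - (-1.562069/4.041984) R2 = R3 - (-0.386461) R2:  3.469845 phi_3 = 1.276834
Back-substitution:
  phi_hat_3 = 1.276834 / 3.469845 = 0.36798
  phi_hat_2 = (-1.520716 - (-1.562069)(0.36798)) / 4.041984 = -0.23402
  phi_hat_1 = (-1.2322 - (-1.2322)(-0.23402) - (-1.1747)(0.36798)) / 4.388 = -0.248016
So phi_hat = [-0.2480, -0.2340, 0.3680].
Therefore phi_hat_2 = -0.2340.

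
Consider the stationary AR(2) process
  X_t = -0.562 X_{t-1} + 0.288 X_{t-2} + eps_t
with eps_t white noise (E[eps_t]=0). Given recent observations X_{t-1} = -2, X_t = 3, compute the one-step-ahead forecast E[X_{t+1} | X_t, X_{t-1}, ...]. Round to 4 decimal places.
E[X_{t+1} \mid \mathcal F_t] = -2.2620

For an AR(p) model X_t = c + sum_i phi_i X_{t-i} + eps_t, the
one-step-ahead conditional mean is
  E[X_{t+1} | X_t, ...] = c + sum_i phi_i X_{t+1-i}.
Substitute known values:
  E[X_{t+1} | ...] = (-0.562) * (3) + (0.288) * (-2)
                   = -2.2620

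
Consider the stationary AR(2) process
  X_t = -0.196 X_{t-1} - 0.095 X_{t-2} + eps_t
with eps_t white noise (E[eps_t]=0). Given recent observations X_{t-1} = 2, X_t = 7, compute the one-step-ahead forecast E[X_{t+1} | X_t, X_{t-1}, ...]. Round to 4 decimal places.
E[X_{t+1} \mid \mathcal F_t] = -1.5620

For an AR(p) model X_t = c + sum_i phi_i X_{t-i} + eps_t, the
one-step-ahead conditional mean is
  E[X_{t+1} | X_t, ...] = c + sum_i phi_i X_{t+1-i}.
Substitute known values:
  E[X_{t+1} | ...] = (-0.196) * (7) + (-0.095) * (2)
                   = -1.5620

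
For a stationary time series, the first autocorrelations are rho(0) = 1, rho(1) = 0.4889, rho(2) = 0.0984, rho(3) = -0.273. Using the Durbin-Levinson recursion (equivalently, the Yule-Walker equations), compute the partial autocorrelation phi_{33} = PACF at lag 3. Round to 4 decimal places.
\phi_{33} = -0.3261

The PACF at lag k is phi_{kk}, the last component of the solution
to the Yule-Walker system G_k phi = r_k where
  (G_k)_{ij} = rho(|i - j|), (r_k)_i = rho(i), i,j = 1..k.
Equivalently, Durbin-Levinson gives phi_{kk} iteratively:
  phi_{11} = rho(1)
  phi_{kk} = [rho(k) - sum_{j=1..k-1} phi_{k-1,j} rho(k-j)]
            / [1 - sum_{j=1..k-1} phi_{k-1,j} rho(j)],
  phi_{k,j} = phi_{k-1,j} - phi_{kk} phi_{k-1,k-j},  j = 1..k-1.
Step k = 1:
  phi_11 = rho(1) = 0.4889.
Step k = 2:
  phi_22 = [rho(2) - phi_11 rho(1)] / [1 - phi_11 rho(1)] = [0.0984 - (0.4889)(0.4889)] / [1 - (0.4889)(0.4889)]
         = -0.14062321 / 0.76097679 = -0.184793.
  Update: phi_21 = phi_11 - phi_22 phi_11 = 0.4889 - (-0.184793)(0.4889) = 0.579245.
Step k = 3:
  phi_33 = [rho(3) - phi_21 rho(2) - phi_22 rho(1)] / [1 - phi_21 rho(1) - phi_22 rho(2)]
    numerator   = -0.273 - (0.579245)(0.0984) - (-0.184793)(0.4889) = -0.23965242
    denominator = 1 - (0.579245)(0.4889) - (-0.184793)(0.0984) = 0.7349906
  phi_33 = -0.23965242 / 0.7349906 = -0.3261.
Therefore phi_{33} = -0.3261.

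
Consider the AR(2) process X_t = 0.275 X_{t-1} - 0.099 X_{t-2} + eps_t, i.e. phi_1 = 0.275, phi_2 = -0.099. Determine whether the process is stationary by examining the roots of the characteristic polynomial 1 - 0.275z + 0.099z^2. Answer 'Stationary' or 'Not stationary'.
\text{Stationary}

The AR(p) characteristic polynomial is P(z) = 1 - 0.275z + 0.099z^2.
Stationarity requires all roots to lie outside the unit circle, i.e. |z| > 1 for every root.
Set 1 + (-0.275) z + (0.099) z^2 = 0, i.e. a z^2 + b z + c = 0 with a = 0.099, b = -0.275, c = 1.
Discriminant D = b^2 - 4ac = (-0.275)^2 - 4*(0.099)*1 = 0.075625 - (0.396) = -0.320375.
D < 0, so the roots are the complex-conjugate pair z = (-b +/- i sqrt(-D)) / (2a) = 1.3889 +/- 2.8587i.
For a conjugate pair |z|^2 = z * conj(z) = (product of roots) = c/a = 1/(0.099) = 10.10101, so |z| = sqrt(10.10101) = 3.1782 for both roots.
Moduli of all roots: 3.1782, 3.1782.
All moduli strictly greater than 1? Yes.
Verdict: Stationary.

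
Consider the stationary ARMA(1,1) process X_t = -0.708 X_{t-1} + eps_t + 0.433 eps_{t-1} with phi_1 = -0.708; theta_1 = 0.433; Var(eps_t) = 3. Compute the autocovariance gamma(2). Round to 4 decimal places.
\gamma(2) = 0.8121

Multiply the model equation by X_{t-k} and take expectations. With theta_0 = psi_0 = 1 and psi_j the MA(infinity) weights, this gives
  gamma(k) - sum_i phi_i gamma(k-i) = c_k,
  c_k = sigma^2 * sum_{j=k..q} theta_j psi_{j-k}   (c_k = 0 for k > q),
using gamma(-m) = gamma(m).
psi-weights needed (psi_j = theta_j + sum_i phi_i psi_{j-i}):
  psi_1 = theta_1 + phi_1 = 0.433 + (-0.708) = -0.275
Right-hand sides:
  c_0 = sigma^2 (1 + theta_1 psi_1) = 3 * (1 + (0.433)(-0.275)) = 3 * 0.880925 = 2.642775
  c_1 = sigma^2 theta_1 = 3 * (0.433) = 1.299
  c_2 = 0
Equations for k = 0 and k = 1 (AR order 1):
  gamma(0) = phi_1 gamma(1) + c_0
  gamma(1) = phi_1 gamma(0) + c_1
Substituting the second into the first: gamma(0) (1 - phi_1^2) = c_0 + phi_1 c_1, so
  gamma(0) = (c_0 + phi_1 c_1) / (1 - phi_1^2) = (2.642775 + (-0.708)(1.299)) / (1 - (-0.708)^2) = 1.723083 / 0.498736 = 3.4549.
  gamma(1) = phi_1 gamma(0) + c_1 = (-0.708)(3.4549) + (1.299) = -1.147069.
For k = 2 (> q): gamma(2) = phi_1 gamma(1) = (-0.708)(-1.147069) = 0.812125.
Therefore gamma(2) = 0.8121 (to 4 decimal places).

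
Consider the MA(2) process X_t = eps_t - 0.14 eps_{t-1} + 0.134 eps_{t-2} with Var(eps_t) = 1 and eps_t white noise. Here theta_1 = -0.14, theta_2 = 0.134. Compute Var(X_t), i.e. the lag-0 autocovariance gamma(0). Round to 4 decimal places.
\gamma(0) = 1.0376

For an MA(q) process X_t = eps_t + sum_i theta_i eps_{t-i} with
Var(eps_t) = sigma^2, the variance is
  gamma(0) = sigma^2 * (1 + sum_i theta_i^2).
  sum_i theta_i^2 = (-0.14)^2 + (0.134)^2 = 0.0196 + 0.017956 = 0.037556.
  gamma(0) = 1 * (1 + 0.037556) = 1 * 1.037556 = 1.037556, which rounds to 1.0376.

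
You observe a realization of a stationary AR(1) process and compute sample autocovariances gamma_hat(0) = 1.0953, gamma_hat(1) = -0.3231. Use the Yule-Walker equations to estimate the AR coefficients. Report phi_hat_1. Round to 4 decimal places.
\hat\phi_{1} = -0.2950

The Yule-Walker equations for an AR(p) process read, in matrix form,
  Gamma_p phi = r_p,   with   (Gamma_p)_{ij} = gamma(|i - j|),
                       (r_p)_i = gamma(i),   i,j = 1..p.
Substitute the sample gammas (Toeplitz matrix and right-hand side of size 1):
  Gamma_p = [[1.0953]]
  r_p     = [-0.3231]
With p = 1 this is the single equation gamma(0) phi_1 = gamma(1):
  phi_hat_1 = gamma(1) / gamma(0) = -0.3231 / 1.0953 = -0.2950.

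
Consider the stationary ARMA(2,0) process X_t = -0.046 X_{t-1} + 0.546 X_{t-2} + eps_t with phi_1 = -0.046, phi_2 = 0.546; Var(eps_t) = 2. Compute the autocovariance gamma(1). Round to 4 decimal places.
\gamma(1) = -0.2917

Multiply the model equation by X_{t-k} and take expectations. With theta_0 = psi_0 = 1 and psi_j the MA(infinity) weights, this gives
  gamma(k) - sum_i phi_i gamma(k-i) = c_k,
  c_k = sigma^2 * sum_{j=k..q} theta_j psi_{j-k}   (c_k = 0 for k > q),
using gamma(-m) = gamma(m).
Pure AR (q = 0): c_0 = sigma^2 = 2, c_k = 0 for k >= 1.
Equations for k = 0, 1, 2 (AR order 2, c_2 = 0):
  (E0) gamma(0) = phi_1 gamma(1) + phi_2 gamma(2) + c_0
  (E1) gamma(1) = phi_1 gamma(0) + phi_2 gamma(1) + c_1
  (E2) gamma(2) = phi_1 gamma(1) + phi_2 gamma(0)
From (E1): gamma(1) = A gamma(0) + B with
  A = phi_1 / (1 - phi_2) = -0.046 / 0.454 = -0.101322,   B = c_1 / (1 - phi_2) = 0 / 0.454 = 0.
Insert (E2) into (E0): gamma(0) (1 - phi_2^2) = phi_1 (1 + phi_2) gamma(1) + c_0.
  phi_1 (1 + phi_2) = (-0.046)(1.546) = -0.071116,   1 - phi_2^2 = 0.701884.
Replace gamma(1) by A gamma(0) + B and collect gamma(0):
  gamma(0) [0.701884 - (-0.071116)(-0.101322)] = c_0 = 2
  gamma(0) * 0.694678 = 2
  gamma(0) = 2 / 0.694678 = 2.87903.
  gamma(1) = A gamma(0) = (-0.101322)(2.87903) = -0.291708.
Therefore gamma(1) = -0.2917 (to 4 decimal places).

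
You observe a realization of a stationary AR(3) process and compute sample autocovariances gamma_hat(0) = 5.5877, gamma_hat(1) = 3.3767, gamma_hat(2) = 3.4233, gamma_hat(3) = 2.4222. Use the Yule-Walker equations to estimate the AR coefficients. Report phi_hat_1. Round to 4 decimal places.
\hat\phi_{1} = 0.3890

The Yule-Walker equations for an AR(p) process read, in matrix form,
  Gamma_p phi = r_p,   with   (Gamma_p)_{ij} = gamma(|i - j|),
                       (r_p)_i = gamma(i),   i,j = 1..p.
Substitute the sample gammas (Toeplitz matrix and right-hand side of size 3):
  Gamma_p = [[5.5877, 3.3767, 3.4233], [3.3767, 5.5877, 3.3767], [3.4233, 3.3767, 5.5877]]
  r_p     = [3.3767, 3.4233, 2.4222]
Written out (R1..R3):
  (R1) 5.5877 phi_1 + 3.3767 phi_2 + 3.4233 phi_3 = 3.3767
  (R2) 3.3767 phi_1 + 5.5877 phi_2 + 3.3767 phi_3 = 3.4233
  (R3) 3.4233 phi_1 + 3.3767 phi_2 + 5.5877 phi_3 = 2.4222
Gaussian elimination:
  R2 <- R2 - (3.3767/5.5877) R1 = R2 - (0.604309) R1:  3.547128 phi_2 + 1.307967 phi_3 = 1.382728
  R3 <- R3 - (3.4233/5.5877) R1 = R3 - (0.612649) R1:  1.307967 phi_2 + 3.490418 phi_3 = 0.353467
  R3 <- R3 - (1.307967/3.547128) R2 = R3 - (0.36874) R2:  3.008118 phi_3 = -0.1564
Back-substitution:
  phi_hat_3 = -0.1564 / 3.008118 = -0.051992
  phi_hat_2 = (1.382728 - (1.307967)(-0.051992)) / 3.547128 = 0.408988
  phi_hat_1 = (3.3767 - (3.3767)(0.408988) - (3.4233)(-0.051992)) / 5.5877 = 0.389007
So phi_hat = [0.3890, 0.4090, -0.0520].
Therefore phi_hat_1 = 0.3890.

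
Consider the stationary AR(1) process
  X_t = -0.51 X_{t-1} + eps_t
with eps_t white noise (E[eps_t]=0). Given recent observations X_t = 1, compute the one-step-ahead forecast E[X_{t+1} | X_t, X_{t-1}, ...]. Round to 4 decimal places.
E[X_{t+1} \mid \mathcal F_t] = -0.5100

For an AR(p) model X_t = c + sum_i phi_i X_{t-i} + eps_t, the
one-step-ahead conditional mean is
  E[X_{t+1} | X_t, ...] = c + sum_i phi_i X_{t+1-i}.
Substitute known values:
  E[X_{t+1} | ...] = (-0.51) * (1)
                   = -0.5100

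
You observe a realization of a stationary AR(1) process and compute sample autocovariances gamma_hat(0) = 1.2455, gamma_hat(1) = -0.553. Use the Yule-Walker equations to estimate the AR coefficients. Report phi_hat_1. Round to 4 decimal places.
\hat\phi_{1} = -0.4440

The Yule-Walker equations for an AR(p) process read, in matrix form,
  Gamma_p phi = r_p,   with   (Gamma_p)_{ij} = gamma(|i - j|),
                       (r_p)_i = gamma(i),   i,j = 1..p.
Substitute the sample gammas (Toeplitz matrix and right-hand side of size 1):
  Gamma_p = [[1.2455]]
  r_p     = [-0.553]
With p = 1 this is the single equation gamma(0) phi_1 = gamma(1):
  phi_hat_1 = gamma(1) / gamma(0) = -0.553 / 1.2455 = -0.4440.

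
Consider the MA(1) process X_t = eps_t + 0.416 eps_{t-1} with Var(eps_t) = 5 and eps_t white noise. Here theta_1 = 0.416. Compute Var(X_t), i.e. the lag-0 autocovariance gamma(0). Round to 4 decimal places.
\gamma(0) = 5.8653

For an MA(q) process X_t = eps_t + sum_i theta_i eps_{t-i} with
Var(eps_t) = sigma^2, the variance is
  gamma(0) = sigma^2 * (1 + sum_i theta_i^2).
  sum_i theta_i^2 = (0.416)^2 = 0.173056.
  gamma(0) = 5 * (1 + 0.173056) = 5 * 1.173056 = 5.86528, which rounds to 5.8653.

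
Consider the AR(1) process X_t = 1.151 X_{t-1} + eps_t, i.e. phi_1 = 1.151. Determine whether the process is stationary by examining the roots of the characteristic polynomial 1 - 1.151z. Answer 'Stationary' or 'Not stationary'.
\text{Not stationary}

The AR(p) characteristic polynomial is P(z) = 1 - 1.151z.
Stationarity requires all roots to lie outside the unit circle, i.e. |z| > 1 for every root.
This is linear in z: 1 + (-1.151) z = 0  =>  z = -1/(-1.151) = 0.86881,  |z| = 0.86881.
Moduli of all roots: 0.8688.
All moduli strictly greater than 1? No.
Verdict: Not stationary.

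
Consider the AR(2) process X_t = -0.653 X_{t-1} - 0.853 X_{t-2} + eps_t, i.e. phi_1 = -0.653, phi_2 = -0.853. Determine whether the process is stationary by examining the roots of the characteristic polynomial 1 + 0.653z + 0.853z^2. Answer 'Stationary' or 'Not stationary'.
\text{Stationary}

The AR(p) characteristic polynomial is P(z) = 1 + 0.653z + 0.853z^2.
Stationarity requires all roots to lie outside the unit circle, i.e. |z| > 1 for every root.
Set 1 + (0.653) z + (0.853) z^2 = 0, i.e. a z^2 + b z + c = 0 with a = 0.853, b = 0.653, c = 1.
Discriminant D = b^2 - 4ac = (0.653)^2 - 4*(0.853)*1 = 0.426409 - (3.412) = -2.985591.
D < 0, so the roots are the complex-conjugate pair z = (-b +/- i sqrt(-D)) / (2a) = -0.3828 +/- 1.0128i.
For a conjugate pair |z|^2 = z * conj(z) = (product of roots) = c/a = 1/(0.853) = 1.172333, so |z| = sqrt(1.172333) = 1.0827 for both roots.
Moduli of all roots: 1.0827, 1.0827.
All moduli strictly greater than 1? Yes.
Verdict: Stationary.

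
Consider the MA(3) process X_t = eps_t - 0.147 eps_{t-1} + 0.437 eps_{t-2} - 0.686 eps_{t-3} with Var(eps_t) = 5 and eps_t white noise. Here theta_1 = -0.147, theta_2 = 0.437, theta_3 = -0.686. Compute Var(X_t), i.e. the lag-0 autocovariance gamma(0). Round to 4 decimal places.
\gamma(0) = 8.4159

For an MA(q) process X_t = eps_t + sum_i theta_i eps_{t-i} with
Var(eps_t) = sigma^2, the variance is
  gamma(0) = sigma^2 * (1 + sum_i theta_i^2).
  sum_i theta_i^2 = (-0.147)^2 + (0.437)^2 + (-0.686)^2 = 0.021609 + 0.190969 + 0.470596 = 0.683174.
  gamma(0) = 5 * (1 + 0.683174) = 5 * 1.683174 = 8.41587, which rounds to 8.4159.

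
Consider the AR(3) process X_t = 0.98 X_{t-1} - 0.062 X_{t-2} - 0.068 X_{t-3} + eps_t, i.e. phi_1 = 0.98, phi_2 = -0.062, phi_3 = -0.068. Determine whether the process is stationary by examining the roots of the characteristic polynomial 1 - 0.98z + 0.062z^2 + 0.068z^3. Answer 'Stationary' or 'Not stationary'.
\text{Stationary}

The AR(p) characteristic polynomial is P(z) = 1 - 0.98z + 0.062z^2 + 0.068z^3.
Stationarity requires all roots to lie outside the unit circle, i.e. |z| > 1 for every root.
Degree 3: look for a simple real root z0 first, then factor out (1 - z/z0) and solve the remaining quadratic.
Testing z0 = 2.5: P(2.5) = 1 + (-0.98)(2.5) + (0.062)(2.5)^2 + (0.068)(2.5)^3
  = 1 + (-2.45) + (0.3875) + (1.0625) = 0.  So z_0 = 2.5 is a root, |z_0| = 2.5.
Divide out the factor (1 - 0.4 z) = (1 - z/z0) (since 1/z0 = 0.4):
  P(z) = (1 - 0.4 z)(1 + (-0.58) z + (-0.17) z^2)
  [check: z-coef -0.58 - (0.4) = -0.98; z^2-coef -0.17 - (0.4)(-0.58) = 0.062; z^3-coef -(0.4)(-0.17) = 0.068.]
Remaining roots from the quadratic factor 1 + (-0.58) z + (-0.17) z^2:
  Set 1 + (-0.58) z + (-0.17) z^2 = 0, i.e. a z^2 + b z + c = 0 with a = -0.17, b = -0.58, c = 1.
  Discriminant D = b^2 - 4ac = (-0.58)^2 - 4*(-0.17)*1 = 0.3364 - (-0.68) = 1.0164.
  D >= 0, so the roots are real: z = (-b +/- sqrt(D)) / (2a) = (0.58 +/- 1.008167) / (-0.34).
    z_1 = (0.58 + 1.008167) / (-0.34) = -4.6711,   |z_1| = 4.6711.
    z_2 = (0.58 - 1.008167) / (-0.34) = 1.2593,   |z_2| = 1.2593.
Moduli of all roots: 2.5000, 4.6711, 1.2593.
All moduli strictly greater than 1? Yes.
Verdict: Stationary.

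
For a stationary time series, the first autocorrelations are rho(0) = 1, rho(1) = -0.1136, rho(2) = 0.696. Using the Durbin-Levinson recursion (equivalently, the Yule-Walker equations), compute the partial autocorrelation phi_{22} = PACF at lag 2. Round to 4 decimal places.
\phi_{22} = 0.6920

The PACF at lag k is phi_{kk}, the last component of the solution
to the Yule-Walker system G_k phi = r_k where
  (G_k)_{ij} = rho(|i - j|), (r_k)_i = rho(i), i,j = 1..k.
Equivalently, Durbin-Levinson gives phi_{kk} iteratively:
  phi_{11} = rho(1)
  phi_{kk} = [rho(k) - sum_{j=1..k-1} phi_{k-1,j} rho(k-j)]
            / [1 - sum_{j=1..k-1} phi_{k-1,j} rho(j)],
  phi_{k,j} = phi_{k-1,j} - phi_{kk} phi_{k-1,k-j},  j = 1..k-1.
Step k = 1:
  phi_11 = rho(1) = -0.1136.
Step k = 2:
  phi_22 = [rho(2) - phi_11 rho(1)] / [1 - phi_11 rho(1)] = [0.696 - (-0.1136)(-0.1136)] / [1 - (-0.1136)(-0.1136)]
         = 0.68309504 / 0.98709504 = 0.692.
Therefore phi_{22} = 0.6920.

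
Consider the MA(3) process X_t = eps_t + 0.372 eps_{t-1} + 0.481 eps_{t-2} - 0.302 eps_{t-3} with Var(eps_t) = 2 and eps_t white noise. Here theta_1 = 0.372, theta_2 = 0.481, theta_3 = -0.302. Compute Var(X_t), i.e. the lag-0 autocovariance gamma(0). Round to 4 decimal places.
\gamma(0) = 2.9219

For an MA(q) process X_t = eps_t + sum_i theta_i eps_{t-i} with
Var(eps_t) = sigma^2, the variance is
  gamma(0) = sigma^2 * (1 + sum_i theta_i^2).
  sum_i theta_i^2 = (0.372)^2 + (0.481)^2 + (-0.302)^2 = 0.138384 + 0.231361 + 0.091204 = 0.460949.
  gamma(0) = 2 * (1 + 0.460949) = 2 * 1.460949 = 2.921898, which rounds to 2.9219.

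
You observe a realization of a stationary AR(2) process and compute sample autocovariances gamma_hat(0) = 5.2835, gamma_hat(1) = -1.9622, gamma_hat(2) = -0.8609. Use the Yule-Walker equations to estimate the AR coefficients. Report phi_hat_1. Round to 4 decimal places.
\hat\phi_{1} = -0.5010

The Yule-Walker equations for an AR(p) process read, in matrix form,
  Gamma_p phi = r_p,   with   (Gamma_p)_{ij} = gamma(|i - j|),
                       (r_p)_i = gamma(i),   i,j = 1..p.
Substitute the sample gammas (Toeplitz matrix and right-hand side of size 2):
  Gamma_p = [[5.2835, -1.9622], [-1.9622, 5.2835]]
  r_p     = [-1.9622, -0.8609]
Written out:
  5.2835 phi_1 - 1.9622 phi_2 = -1.9622
  -1.9622 phi_1 + 5.2835 phi_2 = -0.8609
Solve by Cramer's rule:
  det = gamma(0)^2 - gamma(1)^2 = (5.2835)^2 - (-1.9622)^2 = 27.91537225 - 3.85022884 = 24.06514341
  phi_hat_1 = [gamma(1) gamma(0) - gamma(1) gamma(2)] / det = [(-1.9622)(5.2835) - (-1.9622)(-0.8609)] / 24.06514341 = -12.05654168 / 24.06514341 = -0.501
  phi_hat_2 = [gamma(0) gamma(2) - gamma(1)^2] / det = [(5.2835)(-0.8609) - (-1.9622)^2] / 24.06514341 = -8.39879399 / 24.06514341 = -0.349
So phi_hat = [-0.5010, -0.3490].
Therefore phi_hat_1 = -0.5010.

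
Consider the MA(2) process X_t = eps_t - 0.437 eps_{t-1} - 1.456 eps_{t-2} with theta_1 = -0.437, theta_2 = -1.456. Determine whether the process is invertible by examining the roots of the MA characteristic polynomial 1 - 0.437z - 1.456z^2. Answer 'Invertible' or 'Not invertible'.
\text{Not invertible}

The MA(q) characteristic polynomial is P(z) = 1 - 0.437z - 1.456z^2.
Invertibility requires all roots to lie outside the unit circle, i.e. |z| > 1 for every root.
Set 1 + (-0.437) z + (-1.456) z^2 = 0, i.e. a z^2 + b z + c = 0 with a = -1.456, b = -0.437, c = 1.
Discriminant D = b^2 - 4ac = (-0.437)^2 - 4*(-1.456)*1 = 0.190969 - (-5.824) = 6.014969.
D >= 0, so the roots are real: z = (-b +/- sqrt(D)) / (2a) = (0.437 +/- 2.452543) / (-2.912).
  z_1 = (0.437 + 2.452543) / (-2.912) = -0.9923,   |z_1| = 0.9923.
  z_2 = (0.437 - 2.452543) / (-2.912) = 0.6922,   |z_2| = 0.6922.
Moduli of all roots: 0.9923, 0.6922.
All moduli strictly greater than 1? No.
Verdict: Not invertible.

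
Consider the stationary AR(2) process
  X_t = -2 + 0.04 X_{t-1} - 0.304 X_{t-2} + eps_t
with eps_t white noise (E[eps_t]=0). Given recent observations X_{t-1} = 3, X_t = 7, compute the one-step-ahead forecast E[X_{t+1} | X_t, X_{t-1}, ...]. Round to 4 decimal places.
E[X_{t+1} \mid \mathcal F_t] = -2.6320

For an AR(p) model X_t = c + sum_i phi_i X_{t-i} + eps_t, the
one-step-ahead conditional mean is
  E[X_{t+1} | X_t, ...] = c + sum_i phi_i X_{t+1-i}.
Substitute known values:
  E[X_{t+1} | ...] = -2 + (0.04) * (7) + (-0.304) * (3)
                   = -2.6320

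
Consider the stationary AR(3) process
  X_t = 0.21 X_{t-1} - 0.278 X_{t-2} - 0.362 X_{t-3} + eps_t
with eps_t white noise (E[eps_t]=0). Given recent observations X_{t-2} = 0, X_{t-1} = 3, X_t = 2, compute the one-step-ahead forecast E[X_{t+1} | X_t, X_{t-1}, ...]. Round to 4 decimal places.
E[X_{t+1} \mid \mathcal F_t] = -0.4140

For an AR(p) model X_t = c + sum_i phi_i X_{t-i} + eps_t, the
one-step-ahead conditional mean is
  E[X_{t+1} | X_t, ...] = c + sum_i phi_i X_{t+1-i}.
Substitute known values:
  E[X_{t+1} | ...] = (0.21) * (2) + (-0.278) * (3) + (-0.362) * (0)
                   = -0.4140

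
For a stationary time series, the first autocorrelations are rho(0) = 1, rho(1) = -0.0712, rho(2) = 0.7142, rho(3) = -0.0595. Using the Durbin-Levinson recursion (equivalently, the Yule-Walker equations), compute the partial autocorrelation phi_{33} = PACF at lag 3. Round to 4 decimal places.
\phi_{33} = 0.0120

The PACF at lag k is phi_{kk}, the last component of the solution
to the Yule-Walker system G_k phi = r_k where
  (G_k)_{ij} = rho(|i - j|), (r_k)_i = rho(i), i,j = 1..k.
Equivalently, Durbin-Levinson gives phi_{kk} iteratively:
  phi_{11} = rho(1)
  phi_{kk} = [rho(k) - sum_{j=1..k-1} phi_{k-1,j} rho(k-j)]
            / [1 - sum_{j=1..k-1} phi_{k-1,j} rho(j)],
  phi_{k,j} = phi_{k-1,j} - phi_{kk} phi_{k-1,k-j},  j = 1..k-1.
Step k = 1:
  phi_11 = rho(1) = -0.0712.
Step k = 2:
  phi_22 = [rho(2) - phi_11 rho(1)] / [1 - phi_11 rho(1)] = [0.7142 - (-0.0712)(-0.0712)] / [1 - (-0.0712)(-0.0712)]
         = 0.70913056 / 0.99493056 = 0.712744.
  Update: phi_21 = phi_11 - phi_22 phi_11 = -0.0712 - (0.712744)(-0.0712) = -0.020453.
Step k = 3:
  phi_33 = [rho(3) - phi_21 rho(2) - phi_22 rho(1)] / [1 - phi_21 rho(1) - phi_22 rho(2)]
    numerator   = -0.0595 - (-0.020453)(0.7142) - (0.712744)(-0.0712) = 0.00585463
    denominator = 1 - (-0.020453)(-0.0712) - (0.712744)(0.7142) = 0.48950217
  phi_33 = 0.00585463 / 0.48950217 = 0.012.
Therefore phi_{33} = 0.0120.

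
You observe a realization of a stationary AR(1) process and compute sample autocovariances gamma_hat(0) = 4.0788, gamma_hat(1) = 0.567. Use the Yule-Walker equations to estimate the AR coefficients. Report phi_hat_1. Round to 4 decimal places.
\hat\phi_{1} = 0.1390

The Yule-Walker equations for an AR(p) process read, in matrix form,
  Gamma_p phi = r_p,   with   (Gamma_p)_{ij} = gamma(|i - j|),
                       (r_p)_i = gamma(i),   i,j = 1..p.
Substitute the sample gammas (Toeplitz matrix and right-hand side of size 1):
  Gamma_p = [[4.0788]]
  r_p     = [0.567]
With p = 1 this is the single equation gamma(0) phi_1 = gamma(1):
  phi_hat_1 = gamma(1) / gamma(0) = 0.567 / 4.0788 = 0.1390.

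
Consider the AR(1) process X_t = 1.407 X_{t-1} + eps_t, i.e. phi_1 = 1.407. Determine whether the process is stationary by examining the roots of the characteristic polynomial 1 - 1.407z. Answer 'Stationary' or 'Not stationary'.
\text{Not stationary}

The AR(p) characteristic polynomial is P(z) = 1 - 1.407z.
Stationarity requires all roots to lie outside the unit circle, i.e. |z| > 1 for every root.
This is linear in z: 1 + (-1.407) z = 0  =>  z = -1/(-1.407) = 0.710732,  |z| = 0.710732.
Moduli of all roots: 0.7107.
All moduli strictly greater than 1? No.
Verdict: Not stationary.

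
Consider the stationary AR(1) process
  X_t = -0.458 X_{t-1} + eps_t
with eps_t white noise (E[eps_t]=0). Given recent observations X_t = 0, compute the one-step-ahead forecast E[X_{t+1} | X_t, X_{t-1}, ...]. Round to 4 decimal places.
E[X_{t+1} \mid \mathcal F_t] = 0.0000

For an AR(p) model X_t = c + sum_i phi_i X_{t-i} + eps_t, the
one-step-ahead conditional mean is
  E[X_{t+1} | X_t, ...] = c + sum_i phi_i X_{t+1-i}.
Substitute known values:
  E[X_{t+1} | ...] = (-0.458) * (0)
                   = 0.0000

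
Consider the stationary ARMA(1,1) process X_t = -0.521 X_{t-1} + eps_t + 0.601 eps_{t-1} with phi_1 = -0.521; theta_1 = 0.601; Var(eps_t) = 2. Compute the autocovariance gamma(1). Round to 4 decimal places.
\gamma(1) = 0.1508

Multiply the model equation by X_{t-k} and take expectations. With theta_0 = psi_0 = 1 and psi_j the MA(infinity) weights, this gives
  gamma(k) - sum_i phi_i gamma(k-i) = c_k,
  c_k = sigma^2 * sum_{j=k..q} theta_j psi_{j-k}   (c_k = 0 for k > q),
using gamma(-m) = gamma(m).
psi-weights needed (psi_j = theta_j + sum_i phi_i psi_{j-i}):
  psi_1 = theta_1 + phi_1 = 0.601 + (-0.521) = 0.08
Right-hand sides:
  c_0 = sigma^2 (1 + theta_1 psi_1) = 2 * (1 + (0.601)(0.08)) = 2 * 1.04808 = 2.09616
  c_1 = sigma^2 theta_1 = 2 * (0.601) = 1.202
  c_2 = 0
Equations for k = 0 and k = 1 (AR order 1):
  gamma(0) = phi_1 gamma(1) + c_0
  gamma(1) = phi_1 gamma(0) + c_1
Substituting the second into the first: gamma(0) (1 - phi_1^2) = c_0 + phi_1 c_1, so
  gamma(0) = (c_0 + phi_1 c_1) / (1 - phi_1^2) = (2.09616 + (-0.521)(1.202)) / (1 - (-0.521)^2) = 1.469918 / 0.728559 = 2.017569.
  gamma(1) = phi_1 gamma(0) + c_1 = (-0.521)(2.017569) + (1.202) = 0.150847.
Therefore gamma(1) = 0.1508 (to 4 decimal places).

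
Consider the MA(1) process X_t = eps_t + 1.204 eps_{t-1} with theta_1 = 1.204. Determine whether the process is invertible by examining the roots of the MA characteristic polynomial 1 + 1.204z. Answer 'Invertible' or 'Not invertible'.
\text{Not invertible}

The MA(q) characteristic polynomial is P(z) = 1 + 1.204z.
Invertibility requires all roots to lie outside the unit circle, i.e. |z| > 1 for every root.
This is linear in z: 1 + (1.204) z = 0  =>  z = -1/(1.204) = -0.830565,  |z| = 0.830565.
Moduli of all roots: 0.8306.
All moduli strictly greater than 1? No.
Verdict: Not invertible.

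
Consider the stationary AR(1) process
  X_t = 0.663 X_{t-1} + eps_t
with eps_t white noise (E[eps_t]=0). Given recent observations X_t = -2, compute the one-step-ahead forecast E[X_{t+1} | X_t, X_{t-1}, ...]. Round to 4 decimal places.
E[X_{t+1} \mid \mathcal F_t] = -1.3260

For an AR(p) model X_t = c + sum_i phi_i X_{t-i} + eps_t, the
one-step-ahead conditional mean is
  E[X_{t+1} | X_t, ...] = c + sum_i phi_i X_{t+1-i}.
Substitute known values:
  E[X_{t+1} | ...] = (0.663) * (-2)
                   = -1.3260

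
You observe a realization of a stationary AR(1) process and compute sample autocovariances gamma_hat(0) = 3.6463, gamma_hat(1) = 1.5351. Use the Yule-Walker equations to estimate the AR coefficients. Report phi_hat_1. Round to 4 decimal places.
\hat\phi_{1} = 0.4210

The Yule-Walker equations for an AR(p) process read, in matrix form,
  Gamma_p phi = r_p,   with   (Gamma_p)_{ij} = gamma(|i - j|),
                       (r_p)_i = gamma(i),   i,j = 1..p.
Substitute the sample gammas (Toeplitz matrix and right-hand side of size 1):
  Gamma_p = [[3.6463]]
  r_p     = [1.5351]
With p = 1 this is the single equation gamma(0) phi_1 = gamma(1):
  phi_hat_1 = gamma(1) / gamma(0) = 1.5351 / 3.6463 = 0.4210.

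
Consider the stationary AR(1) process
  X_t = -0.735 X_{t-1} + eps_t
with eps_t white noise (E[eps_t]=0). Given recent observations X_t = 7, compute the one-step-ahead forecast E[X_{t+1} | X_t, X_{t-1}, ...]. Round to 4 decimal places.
E[X_{t+1} \mid \mathcal F_t] = -5.1450

For an AR(p) model X_t = c + sum_i phi_i X_{t-i} + eps_t, the
one-step-ahead conditional mean is
  E[X_{t+1} | X_t, ...] = c + sum_i phi_i X_{t+1-i}.
Substitute known values:
  E[X_{t+1} | ...] = (-0.735) * (7)
                   = -5.1450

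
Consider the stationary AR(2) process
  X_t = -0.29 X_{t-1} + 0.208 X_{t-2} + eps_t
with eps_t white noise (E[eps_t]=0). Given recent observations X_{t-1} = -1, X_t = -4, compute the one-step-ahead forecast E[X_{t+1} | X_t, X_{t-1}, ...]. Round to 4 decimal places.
E[X_{t+1} \mid \mathcal F_t] = 0.9520

For an AR(p) model X_t = c + sum_i phi_i X_{t-i} + eps_t, the
one-step-ahead conditional mean is
  E[X_{t+1} | X_t, ...] = c + sum_i phi_i X_{t+1-i}.
Substitute known values:
  E[X_{t+1} | ...] = (-0.29) * (-4) + (0.208) * (-1)
                   = 0.9520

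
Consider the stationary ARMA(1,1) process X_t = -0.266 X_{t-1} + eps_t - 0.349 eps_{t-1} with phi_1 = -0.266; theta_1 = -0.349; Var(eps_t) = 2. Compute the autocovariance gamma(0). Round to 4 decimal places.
\gamma(0) = 2.8140

Multiply the model equation by X_{t-k} and take expectations. With theta_0 = psi_0 = 1 and psi_j the MA(infinity) weights, this gives
  gamma(k) - sum_i phi_i gamma(k-i) = c_k,
  c_k = sigma^2 * sum_{j=k..q} theta_j psi_{j-k}   (c_k = 0 for k > q),
using gamma(-m) = gamma(m).
psi-weights needed (psi_j = theta_j + sum_i phi_i psi_{j-i}):
  psi_1 = theta_1 + phi_1 = -0.349 + (-0.266) = -0.615
Right-hand sides:
  c_0 = sigma^2 (1 + theta_1 psi_1) = 2 * (1 + (-0.349)(-0.615)) = 2 * 1.214635 = 2.42927
  c_1 = sigma^2 theta_1 = 2 * (-0.349) = -0.698
  c_2 = 0
Equations for k = 0 and k = 1 (AR order 1):
  gamma(0) = phi_1 gamma(1) + c_0
  gamma(1) = phi_1 gamma(0) + c_1
Substituting the second into the first: gamma(0) (1 - phi_1^2) = c_0 + phi_1 c_1, so
  gamma(0) = (c_0 + phi_1 c_1) / (1 - phi_1^2) = (2.42927 + (-0.266)(-0.698)) / (1 - (-0.266)^2) = 2.614938 / 0.929244 = 2.814049.
Therefore gamma(0) = 2.8140 (to 4 decimal places).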